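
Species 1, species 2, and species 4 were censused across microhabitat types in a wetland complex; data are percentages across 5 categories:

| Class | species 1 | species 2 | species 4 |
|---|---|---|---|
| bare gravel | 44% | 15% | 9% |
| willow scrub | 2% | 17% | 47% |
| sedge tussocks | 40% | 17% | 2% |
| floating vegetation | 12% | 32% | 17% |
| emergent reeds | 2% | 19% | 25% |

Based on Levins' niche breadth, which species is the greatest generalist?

species 2

Convert percentages to proportions (divide by 100).
Σp_1ᵢ² = 0.44² + 0.02² + 0.40² + 0.12² + 0.02² = 0.1936 + 0.0004 + 0.1600 + 0.0144 + 0.0004 = 0.3688
B_1 = 1 / 0.3688 = 2.7115
Σp_2ᵢ² = 0.15² + 0.17² + 0.17² + 0.32² + 0.19² = 0.0225 + 0.0289 + 0.0289 + 0.1024 + 0.0361 = 0.2188
B_2 = 1 / 0.2188 = 4.5704
Σp_4ᵢ² = 0.09² + 0.47² + 0.02² + 0.17² + 0.25² = 0.0081 + 0.2209 + 0.0004 + 0.0289 + 0.0625 = 0.3208
B_4 = 1 / 0.3208 = 3.1172
Highest B → broadest niche (most generalist): species 2 (B = 4.57).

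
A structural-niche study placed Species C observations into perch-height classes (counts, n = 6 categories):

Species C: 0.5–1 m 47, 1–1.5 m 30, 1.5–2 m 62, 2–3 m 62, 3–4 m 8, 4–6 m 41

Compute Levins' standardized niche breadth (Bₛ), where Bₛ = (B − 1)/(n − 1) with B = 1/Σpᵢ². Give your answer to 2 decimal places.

0.80

Proportions for Species C (n=250): 47/250=0.1880, 30/250=0.1200, 62/250=0.2480, 62/250=0.2480, 8/250=0.0320, 41/250=0.1640
Σpᵢ² = 0.1880² + 0.1200² + 0.2480² + 0.2480² + 0.0320² + 0.1640² = 0.035344 + 0.014400 + 0.061504 + 0.061504 + 0.001024 + 0.026896 = 0.200672
B = 1 / 0.200672 = 4.9833
Bₛ = (B − 1)/(n − 1) = (4.9833 − 1)/(6 − 1) = 3.9833/5 = 0.7967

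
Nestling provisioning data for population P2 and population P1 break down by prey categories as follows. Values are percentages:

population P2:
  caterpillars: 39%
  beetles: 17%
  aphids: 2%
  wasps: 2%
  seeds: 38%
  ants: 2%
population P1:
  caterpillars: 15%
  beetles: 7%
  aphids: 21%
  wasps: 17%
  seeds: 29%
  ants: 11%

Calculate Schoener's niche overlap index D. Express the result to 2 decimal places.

0.57

Convert percentages to proportions (divide by 100).
Σ|p₁ᵢ − p₂ᵢ| = 0.24 + 0.10 + 0.19 + 0.15 + 0.09 + 0.09 = 0.86
D = 1 − ½ × 0.86 = 1 − 0.430 = 0.5700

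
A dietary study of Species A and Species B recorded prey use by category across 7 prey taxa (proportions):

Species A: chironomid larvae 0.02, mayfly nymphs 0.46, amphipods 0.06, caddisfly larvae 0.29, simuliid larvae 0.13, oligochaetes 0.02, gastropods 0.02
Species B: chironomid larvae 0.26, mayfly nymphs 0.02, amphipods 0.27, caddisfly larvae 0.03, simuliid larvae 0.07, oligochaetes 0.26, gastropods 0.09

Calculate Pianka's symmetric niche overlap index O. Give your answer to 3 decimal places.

0.209

Σ p₁ᵢp₂ᵢ = 0.0052 + 0.0092 + 0.0162 + 0.0087 + 0.0091 + 0.0052 + 0.0018 = 0.0554
Σp_1ᵢ² = 0.02² + 0.46² + 0.06² + 0.29² + 0.13² + 0.02² + 0.02² = 0.0004 + 0.2116 + 0.0036 + 0.0841 + 0.0169 + 0.0004 + 0.0004 = 0.3174
Σp_2ᵢ² = 0.26² + 0.02² + 0.27² + 0.03² + 0.07² + 0.26² + 0.09² = 0.0676 + 0.0004 + 0.0729 + 0.0009 + 0.0049 + 0.0676 + 0.0081 = 0.2224
O = 0.0554 / √(0.3174 × 0.2224) = 0.0554 / 0.265687 = 0.20852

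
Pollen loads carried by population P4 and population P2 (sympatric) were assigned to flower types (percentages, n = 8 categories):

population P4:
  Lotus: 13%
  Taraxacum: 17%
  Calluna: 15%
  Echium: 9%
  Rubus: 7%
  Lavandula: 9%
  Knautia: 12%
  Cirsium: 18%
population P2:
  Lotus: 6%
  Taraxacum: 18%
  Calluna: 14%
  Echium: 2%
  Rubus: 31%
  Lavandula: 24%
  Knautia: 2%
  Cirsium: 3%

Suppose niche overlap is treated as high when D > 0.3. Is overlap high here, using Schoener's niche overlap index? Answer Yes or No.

Convert percentages to proportions (divide by 100).
Σ|p₁ᵢ − p₂ᵢ| = 0.07 + 0.01 + 0.01 + 0.07 + 0.24 + 0.15 + 0.10 + 0.15 = 0.80
D = 1 − ½ × 0.80 = 1 − 0.400 = 0.6000
D = 0.6000 > 0.3 → Yes.

Yes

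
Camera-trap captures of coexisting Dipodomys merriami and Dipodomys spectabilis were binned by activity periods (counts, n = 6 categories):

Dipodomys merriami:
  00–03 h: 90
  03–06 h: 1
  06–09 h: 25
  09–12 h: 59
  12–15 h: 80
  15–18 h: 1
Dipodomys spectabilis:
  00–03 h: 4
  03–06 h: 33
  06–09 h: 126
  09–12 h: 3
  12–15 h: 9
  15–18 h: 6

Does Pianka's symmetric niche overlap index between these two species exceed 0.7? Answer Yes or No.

Proportions for Dipodomys merriami (n=256): 90/256=0.3516, 1/256=0.0039, 25/256=0.0977, 59/256=0.2305, 80/256=0.3125, 1/256=0.0039
Proportions for Dipodomys spectabilis (n=181): 4/181=0.0221, 33/181=0.1823, 126/181=0.6961, 3/181=0.0166, 9/181=0.0497, 6/181=0.0331
Σ p₁ᵢp₂ᵢ = 0.007770 + 0.000711 + 0.068009 + 0.003826 + 0.015531 + 0.000129 = 0.095976
Σp_1ᵢ² = 0.3516² + 0.0039² + 0.0977² + 0.2305² + 0.3125² + 0.0039² = 0.123623 + 0.000015 + 0.009545 + 0.053130 + 0.097656 + 0.000015 = 0.283984
Σp_2ᵢ² = 0.0221² + 0.1823² + 0.6961² + 0.0166² + 0.0497² + 0.0331² = 0.000488 + 0.033233 + 0.484555 + 0.000276 + 0.002470 + 0.001096 = 0.522118
O = 0.095976 / √(0.283984 × 0.522118) = 0.095976 / 0.3850625 = 0.2492
O = 0.2492 < 0.7 → No.

No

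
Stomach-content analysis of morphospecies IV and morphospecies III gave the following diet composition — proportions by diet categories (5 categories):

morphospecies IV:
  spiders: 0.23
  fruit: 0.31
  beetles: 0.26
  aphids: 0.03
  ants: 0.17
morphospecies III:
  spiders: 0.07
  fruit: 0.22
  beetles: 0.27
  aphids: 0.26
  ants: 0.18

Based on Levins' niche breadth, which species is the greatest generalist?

Σp_IVᵢ² = 0.23² + 0.31² + 0.26² + 0.03² + 0.17² = 0.0529 + 0.0961 + 0.0676 + 0.0009 + 0.0289 = 0.2464
B_IV = 1 / 0.2464 = 4.0584
Σp_IIIᵢ² = 0.07² + 0.22² + 0.27² + 0.26² + 0.18² = 0.0049 + 0.0484 + 0.0729 + 0.0676 + 0.0324 = 0.2262
B_III = 1 / 0.2262 = 4.4209
Highest B → broadest niche (most generalist): morphospecies III (B = 4.42).

morphospecies III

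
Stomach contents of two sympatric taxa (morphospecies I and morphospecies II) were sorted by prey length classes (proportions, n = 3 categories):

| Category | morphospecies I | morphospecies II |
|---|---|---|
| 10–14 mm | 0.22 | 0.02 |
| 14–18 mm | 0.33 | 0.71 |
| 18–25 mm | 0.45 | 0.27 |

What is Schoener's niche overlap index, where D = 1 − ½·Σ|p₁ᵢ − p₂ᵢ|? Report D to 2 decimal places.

Σ|p₁ᵢ − p₂ᵢ| = 0.20 + 0.38 + 0.18 = 0.76
D = 1 − ½ × 0.76 = 1 − 0.380 = 0.6200

0.62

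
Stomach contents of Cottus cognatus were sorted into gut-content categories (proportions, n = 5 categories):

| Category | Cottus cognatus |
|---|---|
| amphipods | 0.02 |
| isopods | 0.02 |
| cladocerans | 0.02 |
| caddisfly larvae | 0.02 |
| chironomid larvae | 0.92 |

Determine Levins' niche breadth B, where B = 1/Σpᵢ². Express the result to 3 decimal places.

Σpᵢ² = 0.02² + 0.02² + 0.02² + 0.02² + 0.92² = 0.0004 + 0.0004 + 0.0004 + 0.0004 + 0.8464 = 0.8480
B = 1 / 0.8480 = 1.17925

1.179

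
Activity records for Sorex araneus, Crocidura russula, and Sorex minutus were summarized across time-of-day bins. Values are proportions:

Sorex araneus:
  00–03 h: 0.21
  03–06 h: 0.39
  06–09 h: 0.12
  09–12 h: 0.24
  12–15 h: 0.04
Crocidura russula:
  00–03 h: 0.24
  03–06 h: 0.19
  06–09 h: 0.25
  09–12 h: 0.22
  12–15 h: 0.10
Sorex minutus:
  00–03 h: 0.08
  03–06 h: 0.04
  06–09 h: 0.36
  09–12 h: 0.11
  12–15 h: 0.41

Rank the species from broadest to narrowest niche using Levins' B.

Σp_aranᵢ² = 0.21² + 0.39² + 0.12² + 0.24² + 0.04² = 0.0441 + 0.1521 + 0.0144 + 0.0576 + 0.0016 = 0.2698
B_aran = 1 / 0.2698 = 3.7064
Σp_russᵢ² = 0.24² + 0.19² + 0.25² + 0.22² + 0.10² = 0.0576 + 0.0361 + 0.0625 + 0.0484 + 0.0100 = 0.2146
B_russ = 1 / 0.2146 = 4.6598
Σp_minuᵢ² = 0.08² + 0.04² + 0.36² + 0.11² + 0.41² = 0.0064 + 0.0016 + 0.1296 + 0.0121 + 0.1681 = 0.3178
B_minu = 1 / 0.3178 = 3.1466
Ranking by B (broadest → narrowest): Crocidura russula (4.66) > Sorex araneus (3.71) > Sorex minutus (3.15)

Crocidura russula > Sorex araneus > Sorex minutus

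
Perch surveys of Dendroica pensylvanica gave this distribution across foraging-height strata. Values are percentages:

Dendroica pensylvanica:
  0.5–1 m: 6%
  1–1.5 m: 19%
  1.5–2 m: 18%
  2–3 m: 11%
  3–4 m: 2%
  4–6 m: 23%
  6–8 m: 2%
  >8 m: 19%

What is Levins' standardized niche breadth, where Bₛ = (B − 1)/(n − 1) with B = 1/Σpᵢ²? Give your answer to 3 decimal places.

0.678

Convert percentages to proportions (divide by 100).
Σpᵢ² = 0.06² + 0.19² + 0.18² + 0.11² + 0.02² + 0.23² + 0.02² + 0.19² = 0.0036 + 0.0361 + 0.0324 + 0.0121 + 0.0004 + 0.0529 + 0.0004 + 0.0361 = 0.1740
B = 1 / 0.1740 = 5.74713
Bₛ = (B − 1)/(n − 1) = (5.74713 − 1)/(8 − 1) = 4.74713/7 = 0.67816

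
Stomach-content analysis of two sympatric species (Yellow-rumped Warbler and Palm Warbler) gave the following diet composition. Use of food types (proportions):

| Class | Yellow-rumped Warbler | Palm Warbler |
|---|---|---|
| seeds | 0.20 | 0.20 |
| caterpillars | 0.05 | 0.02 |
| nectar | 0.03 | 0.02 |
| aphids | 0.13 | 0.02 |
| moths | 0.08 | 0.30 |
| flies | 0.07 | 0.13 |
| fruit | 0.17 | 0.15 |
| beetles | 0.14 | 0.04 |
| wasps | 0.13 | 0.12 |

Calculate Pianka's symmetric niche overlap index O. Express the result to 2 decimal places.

0.78

Σ p₁ᵢp₂ᵢ = 0.0400 + 0.0010 + 0.0006 + 0.0026 + 0.0240 + 0.0091 + 0.0255 + 0.0056 + 0.0156 = 0.1240
Σp_1ᵢ² = 0.20² + 0.05² + 0.03² + 0.13² + 0.08² + 0.07² + 0.17² + 0.14² + 0.13² = 0.0400 + 0.0025 + 0.0009 + 0.0169 + 0.0064 + 0.0049 + 0.0289 + 0.0196 + 0.0169 = 0.1370
Σp_2ᵢ² = 0.20² + 0.02² + 0.02² + 0.02² + 0.30² + 0.13² + 0.15² + 0.04² + 0.12² = 0.0400 + 0.0004 + 0.0004 + 0.0004 + 0.0900 + 0.0169 + 0.0225 + 0.0016 + 0.0144 = 0.1866
O = 0.1240 / √(0.1370 × 0.1866) = 0.1240 / 0.15989 = 0.7755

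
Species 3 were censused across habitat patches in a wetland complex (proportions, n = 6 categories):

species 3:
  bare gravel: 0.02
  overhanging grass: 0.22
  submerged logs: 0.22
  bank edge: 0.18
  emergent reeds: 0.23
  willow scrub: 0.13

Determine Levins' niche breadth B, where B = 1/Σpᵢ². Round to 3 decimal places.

5.015

Σpᵢ² = 0.02² + 0.22² + 0.22² + 0.18² + 0.23² + 0.13² = 0.0004 + 0.0484 + 0.0484 + 0.0324 + 0.0529 + 0.0169 = 0.1994
B = 1 / 0.1994 = 5.01505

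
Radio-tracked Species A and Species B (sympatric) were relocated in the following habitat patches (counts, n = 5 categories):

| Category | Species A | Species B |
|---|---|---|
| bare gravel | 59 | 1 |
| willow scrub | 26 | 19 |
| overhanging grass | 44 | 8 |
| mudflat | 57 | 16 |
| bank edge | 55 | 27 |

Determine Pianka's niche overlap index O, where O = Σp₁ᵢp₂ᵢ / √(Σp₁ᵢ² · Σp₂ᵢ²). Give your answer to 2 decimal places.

Proportions for Species A (n=241): 59/241=0.2448, 26/241=0.1079, 44/241=0.1826, 57/241=0.2365, 55/241=0.2282
Proportions for Species B (n=71): 1/71=0.0141, 19/71=0.2676, 8/71=0.1127, 16/71=0.2254, 27/71=0.3803
Σ p₁ᵢp₂ᵢ = 0.003452 + 0.028874 + 0.020579 + 0.053307 + 0.086784 = 0.192996
Σp_1ᵢ² = 0.2448² + 0.1079² + 0.1826² + 0.2365² + 0.2282² = 0.059927 + 0.011642 + 0.033343 + 0.055932 + 0.052075 = 0.212919
Σp_2ᵢ² = 0.0141² + 0.2676² + 0.1127² + 0.2254² + 0.3803² = 0.000199 + 0.071610 + 0.012701 + 0.050805 + 0.144628 = 0.279943
O = 0.192996 / √(0.212919 × 0.279943) = 0.192996 / 0.2441417 = 0.7905

0.79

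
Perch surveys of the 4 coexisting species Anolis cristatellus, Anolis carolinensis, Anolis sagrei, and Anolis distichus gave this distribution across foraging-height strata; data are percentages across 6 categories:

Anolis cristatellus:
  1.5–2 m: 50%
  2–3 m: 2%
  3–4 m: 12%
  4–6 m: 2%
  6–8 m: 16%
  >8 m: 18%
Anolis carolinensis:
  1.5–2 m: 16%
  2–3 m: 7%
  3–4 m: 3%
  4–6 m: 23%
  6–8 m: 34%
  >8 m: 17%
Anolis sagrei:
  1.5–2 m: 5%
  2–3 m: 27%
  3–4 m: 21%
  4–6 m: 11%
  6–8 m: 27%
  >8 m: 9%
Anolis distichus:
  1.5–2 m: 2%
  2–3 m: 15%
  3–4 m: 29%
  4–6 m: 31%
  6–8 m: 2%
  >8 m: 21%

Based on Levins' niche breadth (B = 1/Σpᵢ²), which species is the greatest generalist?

Convert percentages to proportions (divide by 100).
Σp_crisᵢ² = 0.50² + 0.02² + 0.12² + 0.02² + 0.16² + 0.18² = 0.2500 + 0.0004 + 0.0144 + 0.0004 + 0.0256 + 0.0324 = 0.3232
B_cris = 1 / 0.3232 = 3.0941
Σp_caroᵢ² = 0.16² + 0.07² + 0.03² + 0.23² + 0.34² + 0.17² = 0.0256 + 0.0049 + 0.0009 + 0.0529 + 0.1156 + 0.0289 = 0.2288
B_caro = 1 / 0.2288 = 4.3706
Σp_sagrᵢ² = 0.05² + 0.27² + 0.21² + 0.11² + 0.27² + 0.09² = 0.0025 + 0.0729 + 0.0441 + 0.0121 + 0.0729 + 0.0081 = 0.2126
B_sagr = 1 / 0.2126 = 4.7037
Σp_distᵢ² = 0.02² + 0.15² + 0.29² + 0.31² + 0.02² + 0.21² = 0.0004 + 0.0225 + 0.0841 + 0.0961 + 0.0004 + 0.0441 = 0.2476
B_dist = 1 / 0.2476 = 4.0388
Highest B → broadest niche (most generalist): Anolis sagrei (B = 4.70).

Anolis sagrei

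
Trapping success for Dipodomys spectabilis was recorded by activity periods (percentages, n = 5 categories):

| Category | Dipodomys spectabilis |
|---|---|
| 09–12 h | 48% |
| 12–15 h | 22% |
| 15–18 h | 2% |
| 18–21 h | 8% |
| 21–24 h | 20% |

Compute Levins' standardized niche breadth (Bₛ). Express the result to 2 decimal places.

0.52

Convert percentages to proportions (divide by 100).
Σpᵢ² = 0.48² + 0.22² + 0.02² + 0.08² + 0.20² = 0.2304 + 0.0484 + 0.0004 + 0.0064 + 0.0400 = 0.3256
B = 1 / 0.3256 = 3.0713
Bₛ = (B − 1)/(n − 1) = (3.0713 − 1)/(5 − 1) = 2.0713/4 = 0.5178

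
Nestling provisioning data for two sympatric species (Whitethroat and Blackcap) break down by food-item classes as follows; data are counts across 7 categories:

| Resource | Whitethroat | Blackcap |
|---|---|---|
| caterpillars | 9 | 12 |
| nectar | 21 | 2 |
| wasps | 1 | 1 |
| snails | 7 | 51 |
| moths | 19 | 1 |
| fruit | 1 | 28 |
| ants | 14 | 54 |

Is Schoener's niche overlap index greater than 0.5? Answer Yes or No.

No

Proportions for Whitethroat (n=72): 9/72=0.1250, 21/72=0.2917, 1/72=0.0139, 7/72=0.0972, 19/72=0.2639, 1/72=0.0139, 14/72=0.1944
Proportions for Blackcap (n=149): 12/149=0.0805, 2/149=0.0134, 1/149=0.0067, 51/149=0.3423, 1/149=0.0067, 28/149=0.1879, 54/149=0.3624
Σ|p₁ᵢ − p₂ᵢ| = 0.0445 + 0.2783 + 0.0072 + 0.2451 + 0.2572 + 0.1740 + 0.1680 = 1.1743
D = 1 − ½ × 1.1743 = 1 − 0.58715 = 0.41285
D = 0.41285 < 0.5 → No.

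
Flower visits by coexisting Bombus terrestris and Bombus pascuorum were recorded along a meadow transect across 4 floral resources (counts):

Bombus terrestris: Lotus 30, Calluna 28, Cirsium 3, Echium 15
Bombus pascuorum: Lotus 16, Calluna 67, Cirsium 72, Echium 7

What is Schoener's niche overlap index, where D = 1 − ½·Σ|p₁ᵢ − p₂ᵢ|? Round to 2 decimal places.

Proportions for Bombus terrestris (n=76): 30/76=0.3947, 28/76=0.3684, 3/76=0.0395, 15/76=0.1974
Proportions for Bombus pascuorum (n=162): 16/162=0.0988, 67/162=0.4136, 72/162=0.4444, 7/162=0.0432
Σ|p₁ᵢ − p₂ᵢ| = 0.2959 + 0.0452 + 0.4049 + 0.1542 = 0.9002
D = 1 − ½ × 0.9002 = 1 − 0.45010 = 0.54990

0.55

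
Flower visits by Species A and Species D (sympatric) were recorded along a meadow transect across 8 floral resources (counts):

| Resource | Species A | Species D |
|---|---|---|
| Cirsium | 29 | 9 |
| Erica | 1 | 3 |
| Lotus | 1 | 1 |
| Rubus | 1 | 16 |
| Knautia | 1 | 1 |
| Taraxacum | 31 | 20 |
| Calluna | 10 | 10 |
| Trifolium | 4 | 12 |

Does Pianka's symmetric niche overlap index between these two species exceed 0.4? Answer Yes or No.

Proportions for Species A (n=78): 29/78=0.3718, 1/78=0.0128, 1/78=0.0128, 1/78=0.0128, 1/78=0.0128, 31/78=0.3974, 10/78=0.1282, 4/78=0.0513
Proportions for Species D (n=72): 9/72=0.1250, 3/72=0.0417, 1/72=0.0139, 16/72=0.2222, 1/72=0.0139, 20/72=0.2778, 10/72=0.1389, 12/72=0.1667
Σ p₁ᵢp₂ᵢ = 0.046475 + 0.000534 + 0.000178 + 0.002844 + 0.000178 + 0.110398 + 0.017807 + 0.008552 = 0.186966
Σp_1ᵢ² = 0.3718² + 0.0128² + 0.0128² + 0.0128² + 0.0128² + 0.3974² + 0.1282² + 0.0513² = 0.138235 + 0.000164 + 0.000164 + 0.000164 + 0.000164 + 0.157927 + 0.016435 + 0.002632 = 0.315885
Σp_2ᵢ² = 0.1250² + 0.0417² + 0.0139² + 0.2222² + 0.0139² + 0.2778² + 0.1389² + 0.1667² = 0.015625 + 0.001739 + 0.000193 + 0.049373 + 0.000193 + 0.077173 + 0.019293 + 0.027789 = 0.191378
O = 0.186966 / √(0.315885 × 0.191378) = 0.186966 / 0.2458728 = 0.7604
O = 0.7604 > 0.4 → Yes.

Yes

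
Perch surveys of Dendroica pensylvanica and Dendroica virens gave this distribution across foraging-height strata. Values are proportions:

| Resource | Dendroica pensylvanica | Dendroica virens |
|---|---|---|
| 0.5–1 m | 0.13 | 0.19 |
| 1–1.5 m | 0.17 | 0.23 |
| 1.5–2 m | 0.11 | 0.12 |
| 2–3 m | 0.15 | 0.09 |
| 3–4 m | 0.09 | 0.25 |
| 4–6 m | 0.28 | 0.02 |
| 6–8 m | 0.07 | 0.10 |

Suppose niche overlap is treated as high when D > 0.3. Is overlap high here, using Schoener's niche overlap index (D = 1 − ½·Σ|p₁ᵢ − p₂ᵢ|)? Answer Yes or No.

Σ|p₁ᵢ − p₂ᵢ| = 0.06 + 0.06 + 0.01 + 0.06 + 0.16 + 0.26 + 0.03 = 0.64
D = 1 − ½ × 0.64 = 1 − 0.320 = 0.6800
D = 0.6800 > 0.3 → Yes.

Yes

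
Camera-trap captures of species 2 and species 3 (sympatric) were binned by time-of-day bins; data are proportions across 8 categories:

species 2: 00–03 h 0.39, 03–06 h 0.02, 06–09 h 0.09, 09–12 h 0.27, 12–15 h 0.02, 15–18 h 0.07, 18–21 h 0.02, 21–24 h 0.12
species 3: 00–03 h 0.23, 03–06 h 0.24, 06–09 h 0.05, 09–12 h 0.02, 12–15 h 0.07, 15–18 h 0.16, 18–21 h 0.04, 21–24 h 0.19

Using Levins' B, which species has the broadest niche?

Σp_2ᵢ² = 0.39² + 0.02² + 0.09² + 0.27² + 0.02² + 0.07² + 0.02² + 0.12² = 0.1521 + 0.0004 + 0.0081 + 0.0729 + 0.0004 + 0.0049 + 0.0004 + 0.0144 = 0.2536
B_2 = 1 / 0.2536 = 3.9432
Σp_3ᵢ² = 0.23² + 0.24² + 0.05² + 0.02² + 0.07² + 0.16² + 0.04² + 0.19² = 0.0529 + 0.0576 + 0.0025 + 0.0004 + 0.0049 + 0.0256 + 0.0016 + 0.0361 = 0.1816
B_3 = 1 / 0.1816 = 5.5066
Highest B → broadest niche (most generalist): species 3 (B = 5.51).

species 3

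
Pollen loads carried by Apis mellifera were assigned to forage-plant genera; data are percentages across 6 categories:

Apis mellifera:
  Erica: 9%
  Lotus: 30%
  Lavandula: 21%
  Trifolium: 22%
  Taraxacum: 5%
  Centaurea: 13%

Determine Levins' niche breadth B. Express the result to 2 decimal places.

Convert percentages to proportions (divide by 100).
Σpᵢ² = 0.09² + 0.30² + 0.21² + 0.22² + 0.05² + 0.13² = 0.0081 + 0.0900 + 0.0441 + 0.0484 + 0.0025 + 0.0169 = 0.2100
B = 1 / 0.2100 = 4.7619

4.76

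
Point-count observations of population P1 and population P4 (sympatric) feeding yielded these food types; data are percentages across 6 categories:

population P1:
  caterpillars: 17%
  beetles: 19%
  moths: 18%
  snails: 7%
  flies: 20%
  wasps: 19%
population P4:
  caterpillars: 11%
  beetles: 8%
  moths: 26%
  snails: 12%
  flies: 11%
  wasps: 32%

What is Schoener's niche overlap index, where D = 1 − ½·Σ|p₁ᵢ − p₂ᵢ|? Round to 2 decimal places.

0.74

Convert percentages to proportions (divide by 100).
Σ|p₁ᵢ − p₂ᵢ| = 0.06 + 0.11 + 0.08 + 0.05 + 0.09 + 0.13 = 0.52
D = 1 − ½ × 0.52 = 1 − 0.260 = 0.7400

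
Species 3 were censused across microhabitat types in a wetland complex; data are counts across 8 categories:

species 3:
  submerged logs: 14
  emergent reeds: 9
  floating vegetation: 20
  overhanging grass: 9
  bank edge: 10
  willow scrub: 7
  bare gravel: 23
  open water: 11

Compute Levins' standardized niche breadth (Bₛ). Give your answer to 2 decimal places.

0.83

Proportions for species 3 (n=103): 14/103=0.1359, 9/103=0.0874, 20/103=0.1942, 9/103=0.0874, 10/103=0.0971, 7/103=0.0680, 23/103=0.2233, 11/103=0.1068
Σpᵢ² = 0.1359² + 0.0874² + 0.1942² + 0.0874² + 0.0971² + 0.0680² + 0.2233² + 0.1068² = 0.018469 + 0.007639 + 0.037714 + 0.007639 + 0.009428 + 0.004624 + 0.049863 + 0.011406 = 0.146782
B = 1 / 0.146782 = 6.8128
Bₛ = (B − 1)/(n − 1) = (6.8128 − 1)/(8 − 1) = 5.8128/7 = 0.8304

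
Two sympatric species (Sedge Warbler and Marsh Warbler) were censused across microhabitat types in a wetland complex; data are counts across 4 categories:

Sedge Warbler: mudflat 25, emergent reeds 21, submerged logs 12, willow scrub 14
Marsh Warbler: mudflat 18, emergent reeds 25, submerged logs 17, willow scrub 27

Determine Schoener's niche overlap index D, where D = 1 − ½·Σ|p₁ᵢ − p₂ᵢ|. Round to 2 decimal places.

Proportions for Sedge Warbler (n=72): 25/72=0.3472, 21/72=0.2917, 12/72=0.1667, 14/72=0.1944
Proportions for Marsh Warbler (n=87): 18/87=0.2069, 25/87=0.2874, 17/87=0.1954, 27/87=0.3103
Σ|p₁ᵢ − p₂ᵢ| = 0.1403 + 0.0043 + 0.0287 + 0.1159 = 0.2892
D = 1 − ½ × 0.2892 = 1 − 0.14460 = 0.85540

0.86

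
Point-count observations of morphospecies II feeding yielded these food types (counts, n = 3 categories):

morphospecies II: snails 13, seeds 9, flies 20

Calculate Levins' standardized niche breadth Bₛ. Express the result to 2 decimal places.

0.86

Proportions for morphospecies II (n=42): 13/42=0.3095, 9/42=0.2143, 20/42=0.4762
Σpᵢ² = 0.3095² + 0.2143² + 0.4762² = 0.095790 + 0.045924 + 0.226766 = 0.368480
B = 1 / 0.368480 = 2.7139
Bₛ = (B − 1)/(n − 1) = (2.7139 − 1)/(3 − 1) = 1.7139/2 = 0.8570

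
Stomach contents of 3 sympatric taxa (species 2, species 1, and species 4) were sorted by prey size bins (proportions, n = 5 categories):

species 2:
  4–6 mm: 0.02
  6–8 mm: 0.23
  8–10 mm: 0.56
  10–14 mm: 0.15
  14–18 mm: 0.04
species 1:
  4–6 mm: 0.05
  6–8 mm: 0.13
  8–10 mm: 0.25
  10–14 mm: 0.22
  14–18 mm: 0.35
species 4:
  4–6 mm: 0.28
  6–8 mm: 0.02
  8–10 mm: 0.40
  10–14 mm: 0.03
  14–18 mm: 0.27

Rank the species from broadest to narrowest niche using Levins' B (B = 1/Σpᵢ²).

species 1 > species 4 > species 2

Σp_2ᵢ² = 0.02² + 0.23² + 0.56² + 0.15² + 0.04² = 0.0004 + 0.0529 + 0.3136 + 0.0225 + 0.0016 = 0.3910
B_2 = 1 / 0.3910 = 2.5575
Σp_1ᵢ² = 0.05² + 0.13² + 0.25² + 0.22² + 0.35² = 0.0025 + 0.0169 + 0.0625 + 0.0484 + 0.1225 = 0.2528
B_1 = 1 / 0.2528 = 3.9557
Σp_4ᵢ² = 0.28² + 0.02² + 0.40² + 0.03² + 0.27² = 0.0784 + 0.0004 + 0.1600 + 0.0009 + 0.0729 = 0.3126
B_4 = 1 / 0.3126 = 3.1990
Ranking by B (broadest → narrowest): species 1 (3.96) > species 4 (3.20) > species 2 (2.56)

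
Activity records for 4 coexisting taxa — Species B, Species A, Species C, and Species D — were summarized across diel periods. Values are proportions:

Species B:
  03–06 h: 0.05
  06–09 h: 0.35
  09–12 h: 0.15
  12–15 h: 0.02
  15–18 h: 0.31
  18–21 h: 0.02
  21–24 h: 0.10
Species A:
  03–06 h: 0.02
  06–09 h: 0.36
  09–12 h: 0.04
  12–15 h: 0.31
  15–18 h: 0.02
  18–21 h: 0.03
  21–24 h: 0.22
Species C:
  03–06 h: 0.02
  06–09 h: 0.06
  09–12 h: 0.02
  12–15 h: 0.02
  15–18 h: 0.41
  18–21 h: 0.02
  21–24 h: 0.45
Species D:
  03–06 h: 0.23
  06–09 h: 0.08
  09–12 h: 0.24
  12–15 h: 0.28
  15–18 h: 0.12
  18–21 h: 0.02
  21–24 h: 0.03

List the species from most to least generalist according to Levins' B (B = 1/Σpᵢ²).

Σp_Bᵢ² = 0.05² + 0.35² + 0.15² + 0.02² + 0.31² + 0.02² + 0.10² = 0.0025 + 0.1225 + 0.0225 + 0.0004 + 0.0961 + 0.0004 + 0.0100 = 0.2544
B_B = 1 / 0.2544 = 3.9308
Σp_Aᵢ² = 0.02² + 0.36² + 0.04² + 0.31² + 0.02² + 0.03² + 0.22² = 0.0004 + 0.1296 + 0.0016 + 0.0961 + 0.0004 + 0.0009 + 0.0484 = 0.2774
B_A = 1 / 0.2774 = 3.6049
Σp_Cᵢ² = 0.02² + 0.06² + 0.02² + 0.02² + 0.41² + 0.02² + 0.45² = 0.0004 + 0.0036 + 0.0004 + 0.0004 + 0.1681 + 0.0004 + 0.2025 = 0.3758
B_C = 1 / 0.3758 = 2.6610
Σp_Dᵢ² = 0.23² + 0.08² + 0.24² + 0.28² + 0.12² + 0.02² + 0.03² = 0.0529 + 0.0064 + 0.0576 + 0.0784 + 0.0144 + 0.0004 + 0.0009 = 0.2110
B_D = 1 / 0.2110 = 4.7393
Ranking by B (broadest → narrowest): Species D (4.74) > Species B (3.93) > Species A (3.60) > Species C (2.66)

Species D > Species B > Species A > Species C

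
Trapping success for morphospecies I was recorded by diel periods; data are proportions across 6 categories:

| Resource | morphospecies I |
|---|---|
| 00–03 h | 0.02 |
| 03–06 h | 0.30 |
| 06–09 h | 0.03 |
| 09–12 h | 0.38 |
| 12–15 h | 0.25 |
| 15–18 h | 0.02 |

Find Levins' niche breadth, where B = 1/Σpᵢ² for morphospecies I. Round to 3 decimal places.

Σpᵢ² = 0.02² + 0.30² + 0.03² + 0.38² + 0.25² + 0.02² = 0.0004 + 0.0900 + 0.0009 + 0.1444 + 0.0625 + 0.0004 = 0.2986
B = 1 / 0.2986 = 3.34896

3.349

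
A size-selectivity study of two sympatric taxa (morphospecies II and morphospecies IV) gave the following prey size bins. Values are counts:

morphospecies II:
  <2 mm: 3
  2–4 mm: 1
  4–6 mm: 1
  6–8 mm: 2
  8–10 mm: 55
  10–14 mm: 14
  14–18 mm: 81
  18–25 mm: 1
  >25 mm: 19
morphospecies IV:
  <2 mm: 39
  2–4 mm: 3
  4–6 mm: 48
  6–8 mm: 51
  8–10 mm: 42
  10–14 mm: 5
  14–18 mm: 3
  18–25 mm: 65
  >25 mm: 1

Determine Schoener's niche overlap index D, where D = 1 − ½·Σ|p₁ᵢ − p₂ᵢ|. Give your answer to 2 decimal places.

Proportions for morphospecies II (n=177): 3/177=0.0169, 1/177=0.0056, 1/177=0.0056, 2/177=0.0113, 55/177=0.3107, 14/177=0.0791, 81/177=0.4576, 1/177=0.0056, 19/177=0.1073
Proportions for morphospecies IV (n=257): 39/257=0.1518, 3/257=0.0117, 48/257=0.1868, 51/257=0.1984, 42/257=0.1634, 5/257=0.0195, 3/257=0.0117, 65/257=0.2529, 1/257=0.0039
Σ|p₁ᵢ − p₂ᵢ| = 0.1349 + 0.0061 + 0.1812 + 0.1871 + 0.1473 + 0.0596 + 0.4459 + 0.2473 + 0.1034 = 1.5128
D = 1 − ½ × 1.5128 = 1 − 0.75640 = 0.24360

0.24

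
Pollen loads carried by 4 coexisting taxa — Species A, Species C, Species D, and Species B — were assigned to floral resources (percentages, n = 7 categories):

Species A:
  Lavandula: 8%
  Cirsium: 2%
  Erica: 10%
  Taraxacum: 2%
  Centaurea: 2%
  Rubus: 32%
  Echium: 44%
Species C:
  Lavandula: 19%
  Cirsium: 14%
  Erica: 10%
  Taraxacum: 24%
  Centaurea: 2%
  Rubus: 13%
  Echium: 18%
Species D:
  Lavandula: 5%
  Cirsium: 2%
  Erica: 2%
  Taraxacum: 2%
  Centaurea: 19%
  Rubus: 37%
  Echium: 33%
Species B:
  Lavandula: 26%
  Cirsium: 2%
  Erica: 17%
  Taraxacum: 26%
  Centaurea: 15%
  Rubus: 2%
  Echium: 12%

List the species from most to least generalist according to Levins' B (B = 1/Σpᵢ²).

Convert percentages to proportions (divide by 100).
Σp_Aᵢ² = 0.08² + 0.02² + 0.10² + 0.02² + 0.02² + 0.32² + 0.44² = 0.0064 + 0.0004 + 0.0100 + 0.0004 + 0.0004 + 0.1024 + 0.1936 = 0.3136
B_A = 1 / 0.3136 = 3.1888
Σp_Cᵢ² = 0.19² + 0.14² + 0.10² + 0.24² + 0.02² + 0.13² + 0.18² = 0.0361 + 0.0196 + 0.0100 + 0.0576 + 0.0004 + 0.0169 + 0.0324 = 0.1730
B_C = 1 / 0.1730 = 5.7803
Σp_Dᵢ² = 0.05² + 0.02² + 0.02² + 0.02² + 0.19² + 0.37² + 0.33² = 0.0025 + 0.0004 + 0.0004 + 0.0004 + 0.0361 + 0.1369 + 0.1089 = 0.2856
B_D = 1 / 0.2856 = 3.5014
Σp_Bᵢ² = 0.26² + 0.02² + 0.17² + 0.26² + 0.15² + 0.02² + 0.12² = 0.0676 + 0.0004 + 0.0289 + 0.0676 + 0.0225 + 0.0004 + 0.0144 = 0.2018
B_B = 1 / 0.2018 = 4.9554
Ranking by B (broadest → narrowest): Species C (5.78) > Species B (4.96) > Species D (3.50) > Species A (3.19)

Species C > Species B > Species D > Species A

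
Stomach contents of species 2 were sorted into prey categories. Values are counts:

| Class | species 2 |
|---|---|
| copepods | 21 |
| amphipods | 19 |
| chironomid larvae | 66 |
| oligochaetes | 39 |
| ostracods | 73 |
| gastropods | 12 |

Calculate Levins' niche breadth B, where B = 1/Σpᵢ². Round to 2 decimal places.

4.35

Proportions for species 2 (n=230): 21/230=0.0913, 19/230=0.0826, 66/230=0.2870, 39/230=0.1696, 73/230=0.3174, 12/230=0.0522
Σpᵢ² = 0.0913² + 0.0826² + 0.2870² + 0.1696² + 0.3174² + 0.0522² = 0.008336 + 0.006823 + 0.082369 + 0.028764 + 0.100743 + 0.002725 = 0.229760
B = 1 / 0.229760 = 4.3524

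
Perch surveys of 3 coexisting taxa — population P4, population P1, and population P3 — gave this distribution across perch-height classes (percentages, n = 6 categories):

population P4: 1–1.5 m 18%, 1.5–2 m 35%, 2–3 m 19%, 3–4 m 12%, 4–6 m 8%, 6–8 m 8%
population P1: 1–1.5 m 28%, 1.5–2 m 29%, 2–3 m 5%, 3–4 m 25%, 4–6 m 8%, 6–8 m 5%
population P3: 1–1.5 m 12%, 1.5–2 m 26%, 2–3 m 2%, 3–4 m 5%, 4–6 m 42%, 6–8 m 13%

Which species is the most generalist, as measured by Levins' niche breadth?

Convert percentages to proportions (divide by 100).
Σp_P4ᵢ² = 0.18² + 0.35² + 0.19² + 0.12² + 0.08² + 0.08² = 0.0324 + 0.1225 + 0.0361 + 0.0144 + 0.0064 + 0.0064 = 0.2182
B_P4 = 1 / 0.2182 = 4.5830
Σp_P1ᵢ² = 0.28² + 0.29² + 0.05² + 0.25² + 0.08² + 0.05² = 0.0784 + 0.0841 + 0.0025 + 0.0625 + 0.0064 + 0.0025 = 0.2364
B_P1 = 1 / 0.2364 = 4.2301
Σp_P3ᵢ² = 0.12² + 0.26² + 0.02² + 0.05² + 0.42² + 0.13² = 0.0144 + 0.0676 + 0.0004 + 0.0025 + 0.1764 + 0.0169 = 0.2782
B_P3 = 1 / 0.2782 = 3.5945
Highest B → broadest niche (most generalist): population P4 (B = 4.58).

population P4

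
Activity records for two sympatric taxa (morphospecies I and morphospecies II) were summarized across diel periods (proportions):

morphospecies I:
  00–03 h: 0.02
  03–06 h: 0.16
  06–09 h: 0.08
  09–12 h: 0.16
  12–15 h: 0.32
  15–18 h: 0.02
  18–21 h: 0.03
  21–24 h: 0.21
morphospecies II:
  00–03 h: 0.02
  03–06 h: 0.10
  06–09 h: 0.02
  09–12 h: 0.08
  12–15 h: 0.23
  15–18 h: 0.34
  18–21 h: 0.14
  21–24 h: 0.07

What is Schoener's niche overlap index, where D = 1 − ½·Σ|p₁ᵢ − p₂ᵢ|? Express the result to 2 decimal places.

Σ|p₁ᵢ − p₂ᵢ| = 0.00 + 0.06 + 0.06 + 0.08 + 0.09 + 0.32 + 0.11 + 0.14 = 0.86
D = 1 − ½ × 0.86 = 1 − 0.430 = 0.5700

0.57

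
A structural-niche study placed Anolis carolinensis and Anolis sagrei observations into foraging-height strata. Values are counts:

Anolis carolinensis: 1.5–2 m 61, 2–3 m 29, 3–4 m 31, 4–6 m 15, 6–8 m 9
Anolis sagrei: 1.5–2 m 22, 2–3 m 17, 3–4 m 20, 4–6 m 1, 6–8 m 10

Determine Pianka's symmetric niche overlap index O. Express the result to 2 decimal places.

Proportions for Anolis carolinensis (n=145): 61/145=0.4207, 29/145=0.2000, 31/145=0.2138, 15/145=0.1034, 9/145=0.0621
Proportions for Anolis sagrei (n=70): 22/70=0.3143, 17/70=0.2429, 20/70=0.2857, 1/70=0.0143, 10/70=0.1429
Σ p₁ᵢp₂ᵢ = 0.132226 + 0.048580 + 0.061083 + 0.001479 + 0.008874 = 0.252242
Σp_1ᵢ² = 0.4207² + 0.2000² + 0.2138² + 0.1034² + 0.0621² = 0.176988 + 0.040000 + 0.045710 + 0.010692 + 0.003856 = 0.277246
Σp_2ᵢ² = 0.3143² + 0.2429² + 0.2857² + 0.0143² + 0.1429² = 0.098784 + 0.059000 + 0.081624 + 0.000204 + 0.020420 = 0.260032
O = 0.252242 / √(0.277246 × 0.260032) = 0.252242 / 0.2685011 = 0.9394

0.94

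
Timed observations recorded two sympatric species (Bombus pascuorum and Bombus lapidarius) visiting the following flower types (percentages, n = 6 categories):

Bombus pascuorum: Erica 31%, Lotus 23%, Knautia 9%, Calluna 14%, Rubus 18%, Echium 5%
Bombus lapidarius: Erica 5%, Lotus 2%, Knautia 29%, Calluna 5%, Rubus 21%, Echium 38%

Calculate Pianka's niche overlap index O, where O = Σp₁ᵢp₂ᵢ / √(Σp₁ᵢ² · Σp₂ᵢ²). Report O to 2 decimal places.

Convert percentages to proportions (divide by 100).
Σ p₁ᵢp₂ᵢ = 0.0155 + 0.0046 + 0.0261 + 0.0070 + 0.0378 + 0.0190 = 0.1100
Σp_1ᵢ² = 0.31² + 0.23² + 0.09² + 0.14² + 0.18² + 0.05² = 0.0961 + 0.0529 + 0.0081 + 0.0196 + 0.0324 + 0.0025 = 0.2116
Σp_2ᵢ² = 0.05² + 0.02² + 0.29² + 0.05² + 0.21² + 0.38² = 0.0025 + 0.0004 + 0.0841 + 0.0025 + 0.0441 + 0.1444 = 0.2780
O = 0.1100 / √(0.2116 × 0.2780) = 0.1100 / 0.24254 = 0.4535

0.45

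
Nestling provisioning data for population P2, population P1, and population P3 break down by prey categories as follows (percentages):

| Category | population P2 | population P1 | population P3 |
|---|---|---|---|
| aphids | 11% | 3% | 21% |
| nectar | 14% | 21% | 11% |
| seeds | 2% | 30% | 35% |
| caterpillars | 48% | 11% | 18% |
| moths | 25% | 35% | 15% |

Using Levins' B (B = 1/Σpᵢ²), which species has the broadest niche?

population P3

Convert percentages to proportions (divide by 100).
Σp_P2ᵢ² = 0.11² + 0.14² + 0.02² + 0.48² + 0.25² = 0.0121 + 0.0196 + 0.0004 + 0.2304 + 0.0625 = 0.3250
B_P2 = 1 / 0.3250 = 3.0769
Σp_P1ᵢ² = 0.03² + 0.21² + 0.30² + 0.11² + 0.35² = 0.0009 + 0.0441 + 0.0900 + 0.0121 + 0.1225 = 0.2696
B_P1 = 1 / 0.2696 = 3.7092
Σp_P3ᵢ² = 0.21² + 0.11² + 0.35² + 0.18² + 0.15² = 0.0441 + 0.0121 + 0.1225 + 0.0324 + 0.0225 = 0.2336
B_P3 = 1 / 0.2336 = 4.2808
Highest B → broadest niche (most generalist): population P3 (B = 4.28).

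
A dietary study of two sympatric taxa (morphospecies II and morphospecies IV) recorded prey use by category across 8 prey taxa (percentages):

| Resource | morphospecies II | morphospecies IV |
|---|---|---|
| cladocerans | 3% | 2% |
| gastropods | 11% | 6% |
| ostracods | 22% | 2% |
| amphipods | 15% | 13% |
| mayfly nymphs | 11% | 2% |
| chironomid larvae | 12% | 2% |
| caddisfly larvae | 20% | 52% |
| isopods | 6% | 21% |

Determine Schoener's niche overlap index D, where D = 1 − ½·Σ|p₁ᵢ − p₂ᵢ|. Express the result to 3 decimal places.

0.530

Convert percentages to proportions (divide by 100).
Σ|p₁ᵢ − p₂ᵢ| = 0.01 + 0.05 + 0.20 + 0.02 + 0.09 + 0.10 + 0.32 + 0.15 = 0.94
D = 1 − ½ × 0.94 = 1 − 0.470 = 0.53000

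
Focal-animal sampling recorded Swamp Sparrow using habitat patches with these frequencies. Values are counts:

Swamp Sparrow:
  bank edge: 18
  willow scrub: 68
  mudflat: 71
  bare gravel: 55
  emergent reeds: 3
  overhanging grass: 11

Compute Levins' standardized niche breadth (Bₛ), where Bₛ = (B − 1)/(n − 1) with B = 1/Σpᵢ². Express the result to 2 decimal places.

0.58

Proportions for Swamp Sparrow (n=226): 18/226=0.0796, 68/226=0.3009, 71/226=0.3142, 55/226=0.2434, 3/226=0.0133, 11/226=0.0487
Σpᵢ² = 0.0796² + 0.3009² + 0.3142² + 0.2434² + 0.0133² + 0.0487² = 0.006336 + 0.090541 + 0.098722 + 0.059244 + 0.000177 + 0.002372 = 0.257392
B = 1 / 0.257392 = 3.8851
Bₛ = (B − 1)/(n − 1) = (3.8851 − 1)/(6 − 1) = 2.8851/5 = 0.5770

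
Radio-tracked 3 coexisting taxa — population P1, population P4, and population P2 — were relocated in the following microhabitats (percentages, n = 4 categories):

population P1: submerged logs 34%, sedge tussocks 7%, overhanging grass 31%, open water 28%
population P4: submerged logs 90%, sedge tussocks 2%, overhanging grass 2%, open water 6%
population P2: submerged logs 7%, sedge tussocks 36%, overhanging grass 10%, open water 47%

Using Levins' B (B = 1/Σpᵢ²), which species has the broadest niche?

population P1

Convert percentages to proportions (divide by 100).
Σp_P1ᵢ² = 0.34² + 0.07² + 0.31² + 0.28² = 0.1156 + 0.0049 + 0.0961 + 0.0784 = 0.2950
B_P1 = 1 / 0.2950 = 3.3898
Σp_P4ᵢ² = 0.90² + 0.02² + 0.02² + 0.06² = 0.8100 + 0.0004 + 0.0004 + 0.0036 = 0.8144
B_P4 = 1 / 0.8144 = 1.2279
Σp_P2ᵢ² = 0.07² + 0.36² + 0.10² + 0.47² = 0.0049 + 0.1296 + 0.0100 + 0.2209 = 0.3654
B_P2 = 1 / 0.3654 = 2.7367
Highest B → broadest niche (most generalist): population P1 (B = 3.39).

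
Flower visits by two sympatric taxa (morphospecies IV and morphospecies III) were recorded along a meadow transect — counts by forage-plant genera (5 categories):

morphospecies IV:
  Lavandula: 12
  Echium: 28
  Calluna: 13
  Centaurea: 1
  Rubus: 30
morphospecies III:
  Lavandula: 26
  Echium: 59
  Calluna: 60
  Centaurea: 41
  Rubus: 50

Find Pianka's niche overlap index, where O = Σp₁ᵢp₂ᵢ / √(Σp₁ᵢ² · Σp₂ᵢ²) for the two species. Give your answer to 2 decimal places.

Proportions for morphospecies IV (n=84): 12/84=0.1429, 28/84=0.3333, 13/84=0.1548, 1/84=0.0119, 30/84=0.3571
Proportions for morphospecies III (n=236): 26/236=0.1102, 59/236=0.2500, 60/236=0.2542, 41/236=0.1737, 50/236=0.2119
Σ p₁ᵢp₂ᵢ = 0.015748 + 0.083325 + 0.039350 + 0.002067 + 0.075669 = 0.216159
Σp_1ᵢ² = 0.1429² + 0.3333² + 0.1548² + 0.0119² + 0.3571² = 0.020420 + 0.111089 + 0.023963 + 0.000142 + 0.127520 = 0.283134
Σp_2ᵢ² = 0.1102² + 0.2500² + 0.2542² + 0.1737² + 0.2119² = 0.012144 + 0.062500 + 0.064618 + 0.030172 + 0.044902 = 0.214336
O = 0.216159 / √(0.283134 × 0.214336) = 0.216159 / 0.2463449 = 0.8775

0.88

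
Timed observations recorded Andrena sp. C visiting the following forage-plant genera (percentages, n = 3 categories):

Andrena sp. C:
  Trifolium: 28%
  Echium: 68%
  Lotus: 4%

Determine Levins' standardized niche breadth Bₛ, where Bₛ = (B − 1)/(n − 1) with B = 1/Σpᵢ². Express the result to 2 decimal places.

Convert percentages to proportions (divide by 100).
Σpᵢ² = 0.28² + 0.68² + 0.04² = 0.0784 + 0.4624 + 0.0016 = 0.5424
B = 1 / 0.5424 = 1.8437
Bₛ = (B − 1)/(n − 1) = (1.8437 − 1)/(3 − 1) = 0.8437/2 = 0.4219

0.42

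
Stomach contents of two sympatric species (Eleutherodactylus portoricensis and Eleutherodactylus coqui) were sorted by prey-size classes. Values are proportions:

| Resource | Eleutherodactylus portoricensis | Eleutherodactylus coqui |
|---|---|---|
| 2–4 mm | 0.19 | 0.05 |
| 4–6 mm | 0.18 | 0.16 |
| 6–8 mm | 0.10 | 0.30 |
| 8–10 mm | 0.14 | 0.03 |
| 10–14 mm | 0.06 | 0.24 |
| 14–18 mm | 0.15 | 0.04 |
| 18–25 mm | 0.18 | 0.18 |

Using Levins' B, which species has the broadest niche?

Eleutherodactylus portoricensis

Σp_portᵢ² = 0.19² + 0.18² + 0.10² + 0.14² + 0.06² + 0.15² + 0.18² = 0.0361 + 0.0324 + 0.0100 + 0.0196 + 0.0036 + 0.0225 + 0.0324 = 0.1566
B_port = 1 / 0.1566 = 6.3857
Σp_coquᵢ² = 0.05² + 0.16² + 0.30² + 0.03² + 0.24² + 0.04² + 0.18² = 0.0025 + 0.0256 + 0.0900 + 0.0009 + 0.0576 + 0.0016 + 0.0324 = 0.2106
B_coqu = 1 / 0.2106 = 4.7483
Highest B → broadest niche (most generalist): Eleutherodactylus portoricensis (B = 6.39).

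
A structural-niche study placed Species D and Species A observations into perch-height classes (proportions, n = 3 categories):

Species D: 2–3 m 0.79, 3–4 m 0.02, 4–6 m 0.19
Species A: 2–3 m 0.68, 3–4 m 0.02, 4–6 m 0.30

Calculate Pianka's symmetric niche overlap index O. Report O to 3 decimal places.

Σ p₁ᵢp₂ᵢ = 0.5372 + 0.0004 + 0.0570 = 0.5946
Σp_1ᵢ² = 0.79² + 0.02² + 0.19² = 0.6241 + 0.0004 + 0.0361 = 0.6606
Σp_2ᵢ² = 0.68² + 0.02² + 0.30² = 0.4624 + 0.0004 + 0.0900 = 0.5528
O = 0.5946 / √(0.6606 × 0.5528) = 0.5946 / 0.604301 = 0.98395

0.984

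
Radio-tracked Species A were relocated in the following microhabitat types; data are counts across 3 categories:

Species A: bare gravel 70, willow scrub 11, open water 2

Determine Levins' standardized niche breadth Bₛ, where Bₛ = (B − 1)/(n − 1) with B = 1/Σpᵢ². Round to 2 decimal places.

0.19

Proportions for Species A (n=83): 70/83=0.8434, 11/83=0.1325, 2/83=0.0241
Σpᵢ² = 0.8434² + 0.1325² + 0.0241² = 0.711324 + 0.017556 + 0.000581 = 0.729461
B = 1 / 0.729461 = 1.3709
Bₛ = (B − 1)/(n − 1) = (1.3709 − 1)/(3 − 1) = 0.3709/2 = 0.1855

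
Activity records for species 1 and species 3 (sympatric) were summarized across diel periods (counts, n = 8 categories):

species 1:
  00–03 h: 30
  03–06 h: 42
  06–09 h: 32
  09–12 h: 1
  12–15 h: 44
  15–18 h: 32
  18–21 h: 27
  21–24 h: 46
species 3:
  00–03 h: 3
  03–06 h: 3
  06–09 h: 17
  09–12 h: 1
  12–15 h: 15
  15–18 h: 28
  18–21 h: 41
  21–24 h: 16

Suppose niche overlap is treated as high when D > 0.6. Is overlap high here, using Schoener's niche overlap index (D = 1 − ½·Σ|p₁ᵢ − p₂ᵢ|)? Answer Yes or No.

Yes

Proportions for species 1 (n=254): 30/254=0.1181, 42/254=0.1654, 32/254=0.1260, 1/254=0.0039, 44/254=0.1732, 32/254=0.1260, 27/254=0.1063, 46/254=0.1811
Proportions for species 3 (n=124): 3/124=0.0242, 3/124=0.0242, 17/124=0.1371, 1/124=0.0081, 15/124=0.1210, 28/124=0.2258, 41/124=0.3306, 16/124=0.1290
Σ|p₁ᵢ − p₂ᵢ| = 0.0939 + 0.1412 + 0.0111 + 0.0042 + 0.0522 + 0.0998 + 0.2243 + 0.0521 = 0.6788
D = 1 − ½ × 0.6788 = 1 − 0.33940 = 0.66060
D = 0.66060 > 0.6 → Yes.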